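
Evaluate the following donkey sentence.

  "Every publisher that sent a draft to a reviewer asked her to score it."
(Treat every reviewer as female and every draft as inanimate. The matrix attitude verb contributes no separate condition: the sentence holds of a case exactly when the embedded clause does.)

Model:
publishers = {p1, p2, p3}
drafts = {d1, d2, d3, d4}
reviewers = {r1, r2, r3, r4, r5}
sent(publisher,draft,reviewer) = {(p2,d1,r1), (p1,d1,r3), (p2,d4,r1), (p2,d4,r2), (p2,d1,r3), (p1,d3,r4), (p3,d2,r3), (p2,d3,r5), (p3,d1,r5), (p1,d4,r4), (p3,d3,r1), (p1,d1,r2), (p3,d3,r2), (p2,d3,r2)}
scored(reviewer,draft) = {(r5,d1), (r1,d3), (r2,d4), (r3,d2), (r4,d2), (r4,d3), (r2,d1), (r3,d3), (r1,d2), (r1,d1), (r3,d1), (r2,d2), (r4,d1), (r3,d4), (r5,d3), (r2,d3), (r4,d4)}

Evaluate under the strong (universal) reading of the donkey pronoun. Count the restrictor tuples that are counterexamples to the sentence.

"her" takes "a reviewer" as antecedent and "it" takes "a draft"; both are donkey pronouns co-varying with the restrictor.
Strong reading: for every (p,d,r) with sent(p,d,r), scored(r,d).
Restrictor triples: (p1,d1,r2)→scored(r2,d1) ✓  (p1,d1,r3)→scored(r3,d1) ✓  (p1,d3,r4)→scored(r4,d3) ✓  (p1,d4,r4)→scored(r4,d4) ✓  (p2,d1,r1)→scored(r1,d1) ✓  (p2,d1,r3)→scored(r3,d1) ✓  (p2,d3,r2)→scored(r2,d3) ✓  (p2,d3,r5)→scored(r5,d3) ✓  (p2,d4,r1)→scored(r1,d4) ✗  (p2,d4,r2)→scored(r2,d4) ✓  (p3,d1,r5)→scored(r5,d1) ✓  (p3,d2,r3)→scored(r3,d2) ✓  (p3,d3,r1)→scored(r1,d3) ✓  (p3,d3,r2)→scored(r2,d3) ✓
Counterexamples (restrictor triples failing the scope): 1.

1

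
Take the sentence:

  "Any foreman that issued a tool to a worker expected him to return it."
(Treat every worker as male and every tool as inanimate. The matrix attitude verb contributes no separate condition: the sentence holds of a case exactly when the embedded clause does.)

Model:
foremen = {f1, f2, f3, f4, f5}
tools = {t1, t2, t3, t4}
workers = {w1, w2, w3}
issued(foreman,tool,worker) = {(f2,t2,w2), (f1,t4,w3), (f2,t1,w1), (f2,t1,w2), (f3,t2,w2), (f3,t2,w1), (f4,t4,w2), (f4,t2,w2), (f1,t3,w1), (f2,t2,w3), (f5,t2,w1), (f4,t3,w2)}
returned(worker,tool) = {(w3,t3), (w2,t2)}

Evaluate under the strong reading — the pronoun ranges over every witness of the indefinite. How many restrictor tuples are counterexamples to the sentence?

"him" takes "a worker" as antecedent and "it" takes "a tool"; both are donkey pronouns co-varying with the restrictor.
Strong reading: for every (f,t,w) with issued(f,t,w), returned(w,t).
Restrictor triples: (f1,t3,w1)→returned(w1,t3) ✗  (f1,t4,w3)→returned(w3,t4) ✗  (f2,t1,w1)→returned(w1,t1) ✗  (f2,t1,w2)→returned(w2,t1) ✗  (f2,t2,w2)→returned(w2,t2) ✓  (f2,t2,w3)→returned(w3,t2) ✗  (f3,t2,w1)→returned(w1,t2) ✗  (f3,t2,w2)→returned(w2,t2) ✓  (f4,t2,w2)→returned(w2,t2) ✓  (f4,t3,w2)→returned(w2,t3) ✗  (f4,t4,w2)→returned(w2,t4) ✗  (f5,t2,w1)→returned(w1,t2) ✗
Counterexamples (restrictor triples failing the scope): 9.

9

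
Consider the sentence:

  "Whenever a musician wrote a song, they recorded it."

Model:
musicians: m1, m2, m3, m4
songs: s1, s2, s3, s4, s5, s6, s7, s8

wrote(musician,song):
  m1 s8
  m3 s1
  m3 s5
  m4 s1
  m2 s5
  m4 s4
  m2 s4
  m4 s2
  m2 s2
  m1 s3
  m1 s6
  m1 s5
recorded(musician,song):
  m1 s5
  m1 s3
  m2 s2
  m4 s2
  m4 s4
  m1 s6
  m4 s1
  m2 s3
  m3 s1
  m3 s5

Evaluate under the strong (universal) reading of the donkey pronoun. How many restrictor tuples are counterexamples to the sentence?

"it" takes "a song" as antecedent — a donkey pronoun bound across the clause boundary.
Strong reading: for every (m,s) with wrote(m,s), recorded(m,s).
Restrictor pairs: (m1,s3) ✓  (m1,s5) ✓  (m1,s6) ✓  (m1,s8) ✗  (m2,s2) ✓  (m2,s4) ✗  (m2,s5) ✗  (m3,s1) ✓  (m3,s5) ✓  (m4,s1) ✓  (m4,s2) ✓  (m4,s4) ✓
Counterexamples (restrictor pairs failing the scope): 3.

3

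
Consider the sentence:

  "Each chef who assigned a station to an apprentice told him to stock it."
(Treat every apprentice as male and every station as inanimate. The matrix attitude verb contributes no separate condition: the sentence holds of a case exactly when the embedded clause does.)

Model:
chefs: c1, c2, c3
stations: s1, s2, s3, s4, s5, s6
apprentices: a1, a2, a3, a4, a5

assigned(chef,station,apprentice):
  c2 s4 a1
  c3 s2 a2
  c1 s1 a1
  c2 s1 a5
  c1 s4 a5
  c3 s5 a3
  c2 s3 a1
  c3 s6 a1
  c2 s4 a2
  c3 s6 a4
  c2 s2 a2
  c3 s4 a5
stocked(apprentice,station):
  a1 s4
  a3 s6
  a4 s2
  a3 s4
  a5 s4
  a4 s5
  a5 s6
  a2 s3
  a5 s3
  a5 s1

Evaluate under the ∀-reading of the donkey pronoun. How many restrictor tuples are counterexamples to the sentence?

"him" takes "an apprentice" as antecedent and "it" takes "a station"; both are donkey pronouns co-varying with the restrictor.
Strong reading: for every (c,s,a) with assigned(c,s,a), stocked(a,s).
Restrictor triples: (c1,s1,a1)→stocked(a1,s1) ✗  (c1,s4,a5)→stocked(a5,s4) ✓  (c2,s1,a5)→stocked(a5,s1) ✓  (c2,s2,a2)→stocked(a2,s2) ✗  (c2,s3,a1)→stocked(a1,s3) ✗  (c2,s4,a1)→stocked(a1,s4) ✓  (c2,s4,a2)→stocked(a2,s4) ✗  (c3,s2,a2)→stocked(a2,s2) ✗  (c3,s4,a5)→stocked(a5,s4) ✓  (c3,s5,a3)→stocked(a3,s5) ✗  (c3,s6,a1)→stocked(a1,s6) ✗  (c3,s6,a4)→stocked(a4,s6) ✗
Counterexamples (restrictor triples failing the scope): 8.

8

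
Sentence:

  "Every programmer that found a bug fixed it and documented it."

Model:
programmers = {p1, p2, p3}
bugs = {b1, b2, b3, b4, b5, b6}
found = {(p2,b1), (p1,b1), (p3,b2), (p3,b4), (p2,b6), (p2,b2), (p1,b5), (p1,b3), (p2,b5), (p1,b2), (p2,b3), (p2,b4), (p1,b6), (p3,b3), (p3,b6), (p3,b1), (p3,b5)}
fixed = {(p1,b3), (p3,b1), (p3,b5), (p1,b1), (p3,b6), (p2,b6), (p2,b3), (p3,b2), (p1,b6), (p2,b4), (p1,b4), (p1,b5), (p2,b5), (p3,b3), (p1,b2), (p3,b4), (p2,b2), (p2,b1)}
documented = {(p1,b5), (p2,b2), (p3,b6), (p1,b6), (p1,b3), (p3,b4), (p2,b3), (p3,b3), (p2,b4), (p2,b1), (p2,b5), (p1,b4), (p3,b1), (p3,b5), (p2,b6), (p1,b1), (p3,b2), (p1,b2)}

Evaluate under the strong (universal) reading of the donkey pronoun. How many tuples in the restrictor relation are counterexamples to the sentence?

"it" takes "a bug" as antecedent — a donkey pronoun bound across the clause boundary.
Strong reading: for every (p,b) with found(p,b), fixed(p,b) ∧ documented(p,b).
Restrictor pairs: (p1,b1) ✓  (p1,b2) ✓  (p1,b3) ✓  (p1,b5) ✓  (p1,b6) ✓  (p2,b1) ✓  (p2,b2) ✓  (p2,b3) ✓  (p2,b4) ✓  (p2,b5) ✓  (p2,b6) ✓  (p3,b1) ✓  (p3,b2) ✓  (p3,b3) ✓  (p3,b4) ✓  (p3,b5) ✓  (p3,b6) ✓
Counterexamples (restrictor pairs failing the scope): 0.

0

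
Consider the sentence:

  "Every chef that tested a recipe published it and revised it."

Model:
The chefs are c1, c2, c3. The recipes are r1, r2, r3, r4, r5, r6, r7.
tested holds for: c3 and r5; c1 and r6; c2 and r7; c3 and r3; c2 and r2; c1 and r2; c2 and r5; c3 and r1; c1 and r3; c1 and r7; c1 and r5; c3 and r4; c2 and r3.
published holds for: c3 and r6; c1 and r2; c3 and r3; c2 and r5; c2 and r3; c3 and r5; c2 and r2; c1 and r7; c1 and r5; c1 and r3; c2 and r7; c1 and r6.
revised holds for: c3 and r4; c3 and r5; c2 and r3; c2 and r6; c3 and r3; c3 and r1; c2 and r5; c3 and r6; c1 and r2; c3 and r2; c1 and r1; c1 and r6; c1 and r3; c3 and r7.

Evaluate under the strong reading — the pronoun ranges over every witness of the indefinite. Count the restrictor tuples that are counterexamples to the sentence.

"it" takes "a recipe" as antecedent — a donkey pronoun bound across the clause boundary.
Strong reading: for every (c,r) with tested(c,r), published(c,r) ∧ revised(c,r).
Restrictor pairs: (c1,r2) ✓  (c1,r3) ✓  (c1,r5) ✗  (c1,r6) ✓  (c1,r7) ✗  (c2,r2) ✗  (c2,r3) ✓  (c2,r5) ✓  (c2,r7) ✗  (c3,r1) ✗  (c3,r3) ✓  (c3,r4) ✗  (c3,r5) ✓
Counterexamples (restrictor pairs failing the scope): 6.

6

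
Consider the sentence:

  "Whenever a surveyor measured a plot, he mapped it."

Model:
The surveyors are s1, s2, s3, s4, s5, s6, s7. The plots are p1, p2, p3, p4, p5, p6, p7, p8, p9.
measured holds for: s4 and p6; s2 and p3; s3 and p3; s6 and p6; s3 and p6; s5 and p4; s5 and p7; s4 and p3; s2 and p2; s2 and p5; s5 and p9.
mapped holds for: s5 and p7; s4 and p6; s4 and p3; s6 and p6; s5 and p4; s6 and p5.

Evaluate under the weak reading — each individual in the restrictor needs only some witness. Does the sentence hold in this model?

False

"it" takes "a plot" as antecedent — a donkey pronoun bound across the clause boundary.
Weak reading: every surveyor s with some measured-plot has at least one measured-plot p such that mapped(s,p).
Per surveyor: s2:✗  s3:✗  s4:✓  s5:✓  s6:✓
s2 has no witness among its measured-plots.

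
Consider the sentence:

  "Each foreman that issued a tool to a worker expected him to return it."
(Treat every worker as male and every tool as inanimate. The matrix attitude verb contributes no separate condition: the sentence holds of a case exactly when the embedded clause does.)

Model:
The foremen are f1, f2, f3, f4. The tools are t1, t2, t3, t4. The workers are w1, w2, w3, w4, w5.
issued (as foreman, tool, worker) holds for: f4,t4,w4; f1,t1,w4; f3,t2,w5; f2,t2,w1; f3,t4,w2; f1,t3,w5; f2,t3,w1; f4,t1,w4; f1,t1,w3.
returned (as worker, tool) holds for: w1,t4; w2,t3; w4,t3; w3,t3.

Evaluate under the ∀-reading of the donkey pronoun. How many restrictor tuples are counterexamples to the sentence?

9

"him" takes "a worker" as antecedent and "it" takes "a tool"; both are donkey pronouns co-varying with the restrictor.
Strong reading: for every (f,t,w) with issued(f,t,w), returned(w,t).
Restrictor triples: (f1,t1,w3)→returned(w3,t1) ✗  (f1,t1,w4)→returned(w4,t1) ✗  (f1,t3,w5)→returned(w5,t3) ✗  (f2,t2,w1)→returned(w1,t2) ✗  (f2,t3,w1)→returned(w1,t3) ✗  (f3,t2,w5)→returned(w5,t2) ✗  (f3,t4,w2)→returned(w2,t4) ✗  (f4,t1,w4)→returned(w4,t1) ✗  (f4,t4,w4)→returned(w4,t4) ✗
Counterexamples (restrictor triples failing the scope): 9.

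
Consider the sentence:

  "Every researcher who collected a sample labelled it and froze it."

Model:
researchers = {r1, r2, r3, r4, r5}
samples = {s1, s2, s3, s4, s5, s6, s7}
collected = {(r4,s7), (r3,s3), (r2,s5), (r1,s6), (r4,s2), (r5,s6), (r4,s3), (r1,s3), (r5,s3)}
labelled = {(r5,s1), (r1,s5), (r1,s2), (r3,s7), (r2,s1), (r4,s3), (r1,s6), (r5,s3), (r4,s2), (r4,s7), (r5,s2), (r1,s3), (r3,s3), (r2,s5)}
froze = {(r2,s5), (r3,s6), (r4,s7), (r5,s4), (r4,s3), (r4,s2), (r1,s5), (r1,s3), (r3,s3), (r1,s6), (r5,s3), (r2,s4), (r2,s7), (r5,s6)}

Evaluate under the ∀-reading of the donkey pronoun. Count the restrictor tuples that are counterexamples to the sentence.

1

"it" takes "a sample" as antecedent — a donkey pronoun bound across the clause boundary.
Strong reading: for every (r,s) with collected(r,s), labelled(r,s) ∧ froze(r,s).
Restrictor pairs: (r1,s3) ✓  (r1,s6) ✓  (r2,s5) ✓  (r3,s3) ✓  (r4,s2) ✓  (r4,s3) ✓  (r4,s7) ✓  (r5,s3) ✓  (r5,s6) ✗
Counterexamples (restrictor pairs failing the scope): 1.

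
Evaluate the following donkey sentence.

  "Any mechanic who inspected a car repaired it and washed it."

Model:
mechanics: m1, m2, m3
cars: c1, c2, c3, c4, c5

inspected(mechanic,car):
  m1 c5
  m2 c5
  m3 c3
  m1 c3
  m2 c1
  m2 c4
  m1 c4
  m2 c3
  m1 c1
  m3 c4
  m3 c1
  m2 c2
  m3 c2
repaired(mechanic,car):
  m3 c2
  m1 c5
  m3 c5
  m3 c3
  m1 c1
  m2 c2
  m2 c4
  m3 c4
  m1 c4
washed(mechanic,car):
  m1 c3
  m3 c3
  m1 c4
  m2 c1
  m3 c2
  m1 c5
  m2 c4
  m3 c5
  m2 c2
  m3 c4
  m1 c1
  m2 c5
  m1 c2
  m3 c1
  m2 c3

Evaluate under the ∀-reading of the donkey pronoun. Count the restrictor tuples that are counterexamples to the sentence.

"it" takes "a car" as antecedent — a donkey pronoun bound across the clause boundary.
Strong reading: for every (m,c) with inspected(m,c), repaired(m,c) ∧ washed(m,c).
Restrictor pairs: (m1,c1) ✓  (m1,c3) ✗  (m1,c4) ✓  (m1,c5) ✓  (m2,c1) ✗  (m2,c2) ✓  (m2,c3) ✗  (m2,c4) ✓  (m2,c5) ✗  (m3,c1) ✗  (m3,c2) ✓  (m3,c3) ✓  (m3,c4) ✓
Counterexamples (restrictor pairs failing the scope): 5.

5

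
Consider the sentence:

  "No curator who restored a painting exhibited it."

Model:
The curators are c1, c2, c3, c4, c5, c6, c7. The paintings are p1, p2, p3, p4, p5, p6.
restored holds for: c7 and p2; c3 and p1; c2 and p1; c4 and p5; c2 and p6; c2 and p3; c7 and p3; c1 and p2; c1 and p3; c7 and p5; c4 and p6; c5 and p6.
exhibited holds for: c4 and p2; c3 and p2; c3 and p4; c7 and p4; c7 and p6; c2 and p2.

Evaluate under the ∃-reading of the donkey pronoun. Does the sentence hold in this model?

True

"it" takes "a painting" as antecedent — a donkey pronoun bound across the clause boundary.
Truth condition: for no (c,p) with restored(c,p) does exhibited(c,p) hold.
Restrictor pairs — does the scope hold? (c1,p2):fails  (c1,p3):fails  (c2,p1):fails  (c2,p3):fails  (c2,p6):fails  (c3,p1):fails  (c4,p5):fails  (c4,p6):fails  (c5,p6):fails  (c7,p2):fails  (c7,p3):fails  (c7,p5):fails
Scope holds for no restrictor pair, so the sentence is true.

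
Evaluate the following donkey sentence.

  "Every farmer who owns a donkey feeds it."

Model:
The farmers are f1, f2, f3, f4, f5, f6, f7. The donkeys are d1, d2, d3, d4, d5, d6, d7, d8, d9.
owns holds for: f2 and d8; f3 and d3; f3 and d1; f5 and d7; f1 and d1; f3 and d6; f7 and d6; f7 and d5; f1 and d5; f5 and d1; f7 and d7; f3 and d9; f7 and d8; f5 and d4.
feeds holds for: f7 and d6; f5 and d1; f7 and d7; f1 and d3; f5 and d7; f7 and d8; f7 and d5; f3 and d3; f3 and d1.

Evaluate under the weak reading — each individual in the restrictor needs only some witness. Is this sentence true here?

"it" takes "a donkey" as antecedent — a donkey pronoun bound across the clause boundary.
Weak reading: every farmer f with some owns-donkey has at least one owns-donkey d such that feeds(f,d).
Per farmer: f1:✗  f2:✗  f3:✓  f5:✓  f7:✓
f1 has no witness among its owns-donkeys.

False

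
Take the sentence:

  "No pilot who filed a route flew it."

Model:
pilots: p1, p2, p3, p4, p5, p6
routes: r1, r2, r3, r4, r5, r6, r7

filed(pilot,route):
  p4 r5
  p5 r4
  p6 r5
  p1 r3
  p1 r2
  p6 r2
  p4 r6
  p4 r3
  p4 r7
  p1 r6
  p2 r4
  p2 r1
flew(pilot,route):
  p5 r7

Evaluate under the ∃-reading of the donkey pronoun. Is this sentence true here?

"it" takes "a route" as antecedent — a donkey pronoun bound across the clause boundary.
Truth condition: for no (p,r) with filed(p,r) does flew(p,r) hold.
Restrictor pairs — does the scope hold? (p1,r2):fails  (p1,r3):fails  (p1,r6):fails  (p2,r1):fails  (p2,r4):fails  (p4,r3):fails  (p4,r5):fails  (p4,r6):fails  (p4,r7):fails  (p5,r4):fails  (p6,r2):fails  (p6,r5):fails
Scope holds for no restrictor pair, so the sentence is true.

True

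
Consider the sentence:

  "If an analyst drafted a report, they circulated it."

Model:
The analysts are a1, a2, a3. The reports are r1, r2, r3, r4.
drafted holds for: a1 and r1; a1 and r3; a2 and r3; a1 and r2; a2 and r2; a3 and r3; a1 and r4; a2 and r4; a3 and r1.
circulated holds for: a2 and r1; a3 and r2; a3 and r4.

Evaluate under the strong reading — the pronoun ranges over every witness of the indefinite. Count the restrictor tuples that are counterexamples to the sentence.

9

"it" takes "a report" as antecedent — a donkey pronoun bound across the clause boundary.
Strong reading: for every (a,r) with drafted(a,r), circulated(a,r).
Restrictor pairs: (a1,r1) ✗  (a1,r2) ✗  (a1,r3) ✗  (a1,r4) ✗  (a2,r2) ✗  (a2,r3) ✗  (a2,r4) ✗  (a3,r1) ✗  (a3,r3) ✗
Counterexamples (restrictor pairs failing the scope): 9.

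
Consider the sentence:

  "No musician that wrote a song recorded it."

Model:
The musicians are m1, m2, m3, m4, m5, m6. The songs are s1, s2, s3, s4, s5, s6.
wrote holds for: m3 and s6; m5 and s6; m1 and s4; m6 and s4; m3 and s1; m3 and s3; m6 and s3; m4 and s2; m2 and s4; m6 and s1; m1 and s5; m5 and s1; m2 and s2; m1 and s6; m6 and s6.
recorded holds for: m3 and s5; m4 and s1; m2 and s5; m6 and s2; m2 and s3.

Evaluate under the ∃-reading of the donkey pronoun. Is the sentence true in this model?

"it" takes "a song" as antecedent — a donkey pronoun bound across the clause boundary.
Truth condition: for no (m,s) with wrote(m,s) does recorded(m,s) hold.
Restrictor pairs — does the scope hold? (m1,s4):fails  (m1,s5):fails  (m1,s6):fails  (m2,s2):fails  (m2,s4):fails  (m3,s1):fails  (m3,s3):fails  (m3,s6):fails  (m4,s2):fails  (m5,s1):fails  (m5,s6):fails  (m6,s1):fails  (m6,s3):fails  (m6,s4):fails  (m6,s6):fails
Scope holds for no restrictor pair, so the sentence is true.

True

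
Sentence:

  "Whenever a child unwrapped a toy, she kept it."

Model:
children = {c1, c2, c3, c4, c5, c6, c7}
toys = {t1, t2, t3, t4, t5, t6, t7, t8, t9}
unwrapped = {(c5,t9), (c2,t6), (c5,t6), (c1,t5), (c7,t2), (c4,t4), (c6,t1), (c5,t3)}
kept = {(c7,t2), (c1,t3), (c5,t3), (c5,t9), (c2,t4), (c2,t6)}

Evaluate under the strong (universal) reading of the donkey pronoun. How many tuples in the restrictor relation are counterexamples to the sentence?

4

"it" takes "a toy" as antecedent — a donkey pronoun bound across the clause boundary.
Strong reading: for every (c,t) with unwrapped(c,t), kept(c,t).
Restrictor pairs: (c1,t5) ✗  (c2,t6) ✓  (c4,t4) ✗  (c5,t3) ✓  (c5,t6) ✗  (c5,t9) ✓  (c6,t1) ✗  (c7,t2) ✓
Counterexamples (restrictor pairs failing the scope): 4.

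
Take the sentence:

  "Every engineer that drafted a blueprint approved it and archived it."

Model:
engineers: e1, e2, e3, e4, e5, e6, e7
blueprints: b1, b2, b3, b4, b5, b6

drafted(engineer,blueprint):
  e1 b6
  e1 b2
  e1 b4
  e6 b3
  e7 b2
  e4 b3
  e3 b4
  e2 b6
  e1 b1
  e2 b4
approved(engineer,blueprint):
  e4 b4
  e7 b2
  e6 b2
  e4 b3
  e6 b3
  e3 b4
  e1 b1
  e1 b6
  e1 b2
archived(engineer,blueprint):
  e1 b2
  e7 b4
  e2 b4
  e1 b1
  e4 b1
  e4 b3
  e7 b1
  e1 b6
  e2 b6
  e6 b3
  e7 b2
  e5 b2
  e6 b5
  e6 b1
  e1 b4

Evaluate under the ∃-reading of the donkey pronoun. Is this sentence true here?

False

"it" takes "a blueprint" as antecedent — a donkey pronoun bound across the clause boundary.
Weak reading: every engineer e with some drafted-blueprint has at least one drafted-blueprint b such that approved(e,b) ∧ archived(e,b).
Per engineer: e1:✓  e2:✗  e3:✗  e4:✓  e6:✓  e7:✓
e2 has no witness among its drafted-blueprints.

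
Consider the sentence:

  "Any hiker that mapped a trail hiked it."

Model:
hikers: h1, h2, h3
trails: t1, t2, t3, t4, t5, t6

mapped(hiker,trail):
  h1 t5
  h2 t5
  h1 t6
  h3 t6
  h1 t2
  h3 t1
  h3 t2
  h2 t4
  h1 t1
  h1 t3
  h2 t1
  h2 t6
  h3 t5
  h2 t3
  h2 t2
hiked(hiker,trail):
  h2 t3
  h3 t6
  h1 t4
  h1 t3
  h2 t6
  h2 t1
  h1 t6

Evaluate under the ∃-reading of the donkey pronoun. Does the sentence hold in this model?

True

"it" takes "a trail" as antecedent — a donkey pronoun bound across the clause boundary.
Weak reading: every hiker h with some mapped-trail has at least one mapped-trail t such that hiked(h,t).
Per hiker: h1:✓  h2:✓  h3:✓
Every hiker in the restrictor has a witness.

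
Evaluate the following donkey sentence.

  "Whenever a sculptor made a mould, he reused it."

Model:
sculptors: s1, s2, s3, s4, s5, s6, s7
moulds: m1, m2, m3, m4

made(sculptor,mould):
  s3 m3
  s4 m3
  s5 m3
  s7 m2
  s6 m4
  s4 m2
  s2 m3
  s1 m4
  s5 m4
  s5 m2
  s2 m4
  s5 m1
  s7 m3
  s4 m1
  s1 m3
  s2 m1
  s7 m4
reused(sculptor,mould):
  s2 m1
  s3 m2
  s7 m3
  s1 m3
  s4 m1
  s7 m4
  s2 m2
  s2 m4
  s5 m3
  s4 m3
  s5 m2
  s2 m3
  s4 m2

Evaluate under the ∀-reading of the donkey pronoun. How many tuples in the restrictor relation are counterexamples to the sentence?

6

"it" takes "a mould" as antecedent — a donkey pronoun bound across the clause boundary.
Strong reading: for every (s,m) with made(s,m), reused(s,m).
Restrictor pairs: (s1,m3) ✓  (s1,m4) ✗  (s2,m1) ✓  (s2,m3) ✓  (s2,m4) ✓  (s3,m3) ✗  (s4,m1) ✓  (s4,m2) ✓  (s4,m3) ✓  (s5,m1) ✗  (s5,m2) ✓  (s5,m3) ✓  (s5,m4) ✗  (s6,m4) ✗  (s7,m2) ✗  (s7,m3) ✓  (s7,m4) ✓
Counterexamples (restrictor pairs failing the scope): 6.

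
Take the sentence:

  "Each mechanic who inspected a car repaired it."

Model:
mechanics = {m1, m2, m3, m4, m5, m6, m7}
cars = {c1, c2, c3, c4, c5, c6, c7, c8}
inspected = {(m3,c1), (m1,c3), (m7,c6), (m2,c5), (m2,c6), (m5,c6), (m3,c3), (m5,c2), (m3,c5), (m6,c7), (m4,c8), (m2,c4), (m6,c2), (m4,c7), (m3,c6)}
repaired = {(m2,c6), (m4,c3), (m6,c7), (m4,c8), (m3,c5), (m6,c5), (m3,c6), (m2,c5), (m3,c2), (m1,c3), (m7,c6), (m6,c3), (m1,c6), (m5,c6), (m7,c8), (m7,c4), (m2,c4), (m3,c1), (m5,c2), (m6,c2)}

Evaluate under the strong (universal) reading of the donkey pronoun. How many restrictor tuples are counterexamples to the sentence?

2

"it" takes "a car" as antecedent — a donkey pronoun bound across the clause boundary.
Strong reading: for every (m,c) with inspected(m,c), repaired(m,c).
Restrictor pairs: (m1,c3) ✓  (m2,c4) ✓  (m2,c5) ✓  (m2,c6) ✓  (m3,c1) ✓  (m3,c3) ✗  (m3,c5) ✓  (m3,c6) ✓  (m4,c7) ✗  (m4,c8) ✓  (m5,c2) ✓  (m5,c6) ✓  (m6,c2) ✓  (m6,c7) ✓  (m7,c6) ✓
Counterexamples (restrictor pairs failing the scope): 2.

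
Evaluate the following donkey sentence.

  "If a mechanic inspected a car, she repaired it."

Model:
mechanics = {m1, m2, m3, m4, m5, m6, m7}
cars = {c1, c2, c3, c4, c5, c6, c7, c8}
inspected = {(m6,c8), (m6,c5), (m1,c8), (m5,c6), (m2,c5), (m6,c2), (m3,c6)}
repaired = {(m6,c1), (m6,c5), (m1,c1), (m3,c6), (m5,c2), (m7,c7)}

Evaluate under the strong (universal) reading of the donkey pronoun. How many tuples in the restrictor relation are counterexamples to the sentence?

5

"it" takes "a car" as antecedent — a donkey pronoun bound across the clause boundary.
Strong reading: for every (m,c) with inspected(m,c), repaired(m,c).
Restrictor pairs: (m1,c8) ✗  (m2,c5) ✗  (m3,c6) ✓  (m5,c6) ✗  (m6,c2) ✗  (m6,c5) ✓  (m6,c8) ✗
Counterexamples (restrictor pairs failing the scope): 5.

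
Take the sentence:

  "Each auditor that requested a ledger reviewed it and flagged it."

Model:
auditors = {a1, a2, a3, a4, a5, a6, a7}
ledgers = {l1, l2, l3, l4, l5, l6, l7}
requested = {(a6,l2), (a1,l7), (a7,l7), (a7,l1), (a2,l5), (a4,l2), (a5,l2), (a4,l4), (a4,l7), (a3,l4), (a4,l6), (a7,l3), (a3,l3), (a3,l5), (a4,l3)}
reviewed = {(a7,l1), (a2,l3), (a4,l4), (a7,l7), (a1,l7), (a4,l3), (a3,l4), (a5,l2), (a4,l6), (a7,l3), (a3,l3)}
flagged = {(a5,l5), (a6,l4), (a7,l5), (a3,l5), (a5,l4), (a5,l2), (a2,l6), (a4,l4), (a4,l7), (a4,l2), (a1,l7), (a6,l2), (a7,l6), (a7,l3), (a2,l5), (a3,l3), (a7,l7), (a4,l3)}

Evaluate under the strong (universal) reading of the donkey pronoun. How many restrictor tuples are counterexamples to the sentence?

"it" takes "a ledger" as antecedent — a donkey pronoun bound across the clause boundary.
Strong reading: for every (a,l) with requested(a,l), reviewed(a,l) ∧ flagged(a,l).
Restrictor pairs: (a1,l7) ✓  (a2,l5) ✗  (a3,l3) ✓  (a3,l4) ✗  (a3,l5) ✗  (a4,l2) ✗  (a4,l3) ✓  (a4,l4) ✓  (a4,l6) ✗  (a4,l7) ✗  (a5,l2) ✓  (a6,l2) ✗  (a7,l1) ✗  (a7,l3) ✓  (a7,l7) ✓
Counterexamples (restrictor pairs failing the scope): 8.

8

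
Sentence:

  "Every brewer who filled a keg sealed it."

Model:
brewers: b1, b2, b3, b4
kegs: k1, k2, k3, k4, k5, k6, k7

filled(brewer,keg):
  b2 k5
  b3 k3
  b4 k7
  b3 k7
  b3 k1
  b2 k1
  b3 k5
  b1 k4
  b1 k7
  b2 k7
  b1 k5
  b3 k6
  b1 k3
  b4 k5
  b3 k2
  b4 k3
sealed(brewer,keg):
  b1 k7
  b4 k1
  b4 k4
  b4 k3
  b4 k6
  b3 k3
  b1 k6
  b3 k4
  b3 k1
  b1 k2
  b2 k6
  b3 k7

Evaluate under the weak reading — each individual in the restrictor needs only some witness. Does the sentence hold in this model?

False

"it" takes "a keg" as antecedent — a donkey pronoun bound across the clause boundary.
Weak reading: every brewer b with some filled-keg has at least one filled-keg k such that sealed(b,k).
Per brewer: b1:✓  b2:✗  b3:✓  b4:✓
b2 has no witness among its filled-kegs.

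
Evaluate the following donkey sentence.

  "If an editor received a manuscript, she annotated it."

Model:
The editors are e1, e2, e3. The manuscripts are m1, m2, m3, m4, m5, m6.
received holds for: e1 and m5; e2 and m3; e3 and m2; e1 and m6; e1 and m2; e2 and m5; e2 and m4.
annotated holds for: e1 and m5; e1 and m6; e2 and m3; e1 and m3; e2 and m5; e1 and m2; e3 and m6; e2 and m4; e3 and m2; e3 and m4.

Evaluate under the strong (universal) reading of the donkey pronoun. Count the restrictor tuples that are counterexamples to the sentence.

"it" takes "a manuscript" as antecedent — a donkey pronoun bound across the clause boundary.
Strong reading: for every (e,m) with received(e,m), annotated(e,m).
Restrictor pairs: (e1,m2) ✓  (e1,m5) ✓  (e1,m6) ✓  (e2,m3) ✓  (e2,m4) ✓  (e2,m5) ✓  (e3,m2) ✓
Counterexamples (restrictor pairs failing the scope): 0.

0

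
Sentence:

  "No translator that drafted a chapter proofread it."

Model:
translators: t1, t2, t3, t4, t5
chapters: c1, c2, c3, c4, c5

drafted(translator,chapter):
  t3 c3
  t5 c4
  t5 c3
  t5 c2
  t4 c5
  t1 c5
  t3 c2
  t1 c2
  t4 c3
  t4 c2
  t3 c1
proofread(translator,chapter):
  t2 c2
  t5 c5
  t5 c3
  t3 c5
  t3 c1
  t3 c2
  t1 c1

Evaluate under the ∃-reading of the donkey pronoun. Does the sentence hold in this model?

"it" takes "a chapter" as antecedent — a donkey pronoun bound across the clause boundary.
Truth condition: for no (t,c) with drafted(t,c) does proofread(t,c) hold.
Restrictor pairs — does the scope hold? (t1,c2):fails  (t1,c5):fails  (t3,c1):holds  (t3,c2):holds  (t3,c3):fails  (t4,c2):fails  (t4,c3):fails  (t4,c5):fails  (t5,c2):fails  (t5,c3):holds  (t5,c4):fails
Scope holds for 3 pair(s), so the sentence is false.

False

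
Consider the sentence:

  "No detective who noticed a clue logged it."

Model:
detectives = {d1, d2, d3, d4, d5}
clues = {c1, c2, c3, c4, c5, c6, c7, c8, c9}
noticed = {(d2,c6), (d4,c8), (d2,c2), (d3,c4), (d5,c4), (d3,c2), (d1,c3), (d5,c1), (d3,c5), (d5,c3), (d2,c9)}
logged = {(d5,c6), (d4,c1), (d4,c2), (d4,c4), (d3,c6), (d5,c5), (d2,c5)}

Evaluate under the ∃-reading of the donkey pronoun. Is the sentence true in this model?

"it" takes "a clue" as antecedent — a donkey pronoun bound across the clause boundary.
Truth condition: for no (d,c) with noticed(d,c) does logged(d,c) hold.
Restrictor pairs — does the scope hold? (d1,c3):fails  (d2,c2):fails  (d2,c6):fails  (d2,c9):fails  (d3,c2):fails  (d3,c4):fails  (d3,c5):fails  (d4,c8):fails  (d5,c1):fails  (d5,c3):fails  (d5,c4):fails
Scope holds for no restrictor pair, so the sentence is true.

True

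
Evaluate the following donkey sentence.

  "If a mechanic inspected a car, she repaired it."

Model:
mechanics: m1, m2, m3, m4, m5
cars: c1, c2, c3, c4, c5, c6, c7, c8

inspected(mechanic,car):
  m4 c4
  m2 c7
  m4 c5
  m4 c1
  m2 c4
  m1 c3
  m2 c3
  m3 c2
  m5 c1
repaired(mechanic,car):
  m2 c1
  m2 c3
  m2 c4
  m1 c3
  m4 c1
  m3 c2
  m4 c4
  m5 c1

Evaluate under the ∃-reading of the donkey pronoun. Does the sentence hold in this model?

True

"it" takes "a car" as antecedent — a donkey pronoun bound across the clause boundary.
Weak reading: every mechanic m with some inspected-car has at least one inspected-car c such that repaired(m,c).
Per mechanic: m1:✓  m2:✓  m3:✓  m4:✓  m5:✓
Every mechanic in the restrictor has a witness.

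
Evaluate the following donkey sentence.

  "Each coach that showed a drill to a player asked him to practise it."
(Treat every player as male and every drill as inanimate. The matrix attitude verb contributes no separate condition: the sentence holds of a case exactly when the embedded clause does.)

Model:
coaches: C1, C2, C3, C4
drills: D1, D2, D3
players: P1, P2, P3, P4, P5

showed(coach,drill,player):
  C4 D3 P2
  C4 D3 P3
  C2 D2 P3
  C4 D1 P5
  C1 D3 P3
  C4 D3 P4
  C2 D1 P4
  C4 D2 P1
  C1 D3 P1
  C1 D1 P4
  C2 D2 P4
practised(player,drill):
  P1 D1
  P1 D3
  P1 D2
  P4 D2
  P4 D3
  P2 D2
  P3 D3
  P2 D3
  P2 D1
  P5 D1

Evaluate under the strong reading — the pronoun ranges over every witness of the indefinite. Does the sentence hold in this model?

False

"him" takes "a player" as antecedent and "it" takes "a drill"; both are donkey pronouns co-varying with the restrictor.
Strong reading: for every (c,d,p) with showed(c,d,p), practised(p,d).
Restrictor triples: (C1,D1,P4)→practised(P4,D1) ✗  (C1,D3,P1)→practised(P1,D3) ✓  (C1,D3,P3)→practised(P3,D3) ✓  (C2,D1,P4)→practised(P4,D1) ✗  (C2,D2,P3)→practised(P3,D2) ✗  (C2,D2,P4)→practised(P4,D2) ✓  (C4,D1,P5)→practised(P5,D1) ✓  (C4,D2,P1)→practised(P1,D2) ✓  (C4,D3,P2)→practised(P2,D3) ✓  (C4,D3,P3)→practised(P3,D3) ✓  (C4,D3,P4)→practised(P4,D3) ✓
Counterexample: (C1,D1,P4) — practised(P4,D1) does not hold.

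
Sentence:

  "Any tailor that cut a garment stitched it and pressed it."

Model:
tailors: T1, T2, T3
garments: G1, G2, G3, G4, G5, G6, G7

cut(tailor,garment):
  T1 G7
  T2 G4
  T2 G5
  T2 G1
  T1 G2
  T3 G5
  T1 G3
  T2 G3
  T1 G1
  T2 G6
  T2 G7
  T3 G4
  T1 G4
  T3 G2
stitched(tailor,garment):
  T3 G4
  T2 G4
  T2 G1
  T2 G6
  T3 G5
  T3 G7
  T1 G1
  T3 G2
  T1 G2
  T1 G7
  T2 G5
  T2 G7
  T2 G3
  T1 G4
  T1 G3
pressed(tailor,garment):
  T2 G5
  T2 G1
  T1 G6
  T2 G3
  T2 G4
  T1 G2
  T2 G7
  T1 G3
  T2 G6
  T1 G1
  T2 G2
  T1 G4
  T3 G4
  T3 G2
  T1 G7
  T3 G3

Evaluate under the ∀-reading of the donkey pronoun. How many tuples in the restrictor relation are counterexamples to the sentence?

"it" takes "a garment" as antecedent — a donkey pronoun bound across the clause boundary.
Strong reading: for every (t,g) with cut(t,g), stitched(t,g) ∧ pressed(t,g).
Restrictor pairs: (T1,G1) ✓  (T1,G2) ✓  (T1,G3) ✓  (T1,G4) ✓  (T1,G7) ✓  (T2,G1) ✓  (T2,G3) ✓  (T2,G4) ✓  (T2,G5) ✓  (T2,G6) ✓  (T2,G7) ✓  (T3,G2) ✓  (T3,G4) ✓  (T3,G5) ✗
Counterexamples (restrictor pairs failing the scope): 1.

1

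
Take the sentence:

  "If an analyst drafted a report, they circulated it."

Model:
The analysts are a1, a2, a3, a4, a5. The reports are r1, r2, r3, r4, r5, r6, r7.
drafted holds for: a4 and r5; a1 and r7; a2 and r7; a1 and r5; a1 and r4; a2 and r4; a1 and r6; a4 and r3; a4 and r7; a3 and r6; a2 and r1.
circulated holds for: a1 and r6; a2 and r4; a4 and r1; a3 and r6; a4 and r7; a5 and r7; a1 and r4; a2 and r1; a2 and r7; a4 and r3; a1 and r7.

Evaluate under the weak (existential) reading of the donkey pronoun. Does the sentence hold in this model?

True

"it" takes "a report" as antecedent — a donkey pronoun bound across the clause boundary.
Weak reading: every analyst a with some drafted-report has at least one drafted-report r such that circulated(a,r).
Per analyst: a1:✓  a2:✓  a3:✓  a4:✓
Every analyst in the restrictor has a witness.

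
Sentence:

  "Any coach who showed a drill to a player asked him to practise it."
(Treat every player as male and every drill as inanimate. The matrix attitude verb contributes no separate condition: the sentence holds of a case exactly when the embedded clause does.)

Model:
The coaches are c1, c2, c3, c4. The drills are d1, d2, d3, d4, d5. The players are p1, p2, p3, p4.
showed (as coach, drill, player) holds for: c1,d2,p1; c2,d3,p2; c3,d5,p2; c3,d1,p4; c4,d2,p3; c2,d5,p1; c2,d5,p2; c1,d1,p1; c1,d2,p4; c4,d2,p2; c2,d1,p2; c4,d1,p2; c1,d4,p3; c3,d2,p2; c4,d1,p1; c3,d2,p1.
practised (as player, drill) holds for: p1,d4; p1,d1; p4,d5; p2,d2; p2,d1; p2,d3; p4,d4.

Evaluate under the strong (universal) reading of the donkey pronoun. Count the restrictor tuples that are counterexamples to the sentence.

"him" takes "a player" as antecedent and "it" takes "a drill"; both are donkey pronouns co-varying with the restrictor.
Strong reading: for every (c,d,p) with showed(c,d,p), practised(p,d).
Restrictor triples: (c1,d1,p1)→practised(p1,d1) ✓  (c1,d2,p1)→practised(p1,d2) ✗  (c1,d2,p4)→practised(p4,d2) ✗  (c1,d4,p3)→practised(p3,d4) ✗  (c2,d1,p2)→practised(p2,d1) ✓  (c2,d3,p2)→practised(p2,d3) ✓  (c2,d5,p1)→practised(p1,d5) ✗  (c2,d5,p2)→practised(p2,d5) ✗  (c3,d1,p4)→practised(p4,d1) ✗  (c3,d2,p1)→practised(p1,d2) ✗  (c3,d2,p2)→practised(p2,d2) ✓  (c3,d5,p2)→practised(p2,d5) ✗  (c4,d1,p1)→practised(p1,d1) ✓  (c4,d1,p2)→practised(p2,d1) ✓  (c4,d2,p2)→practised(p2,d2) ✓  (c4,d2,p3)→practised(p3,d2) ✗
Counterexamples (restrictor triples failing the scope): 9.

9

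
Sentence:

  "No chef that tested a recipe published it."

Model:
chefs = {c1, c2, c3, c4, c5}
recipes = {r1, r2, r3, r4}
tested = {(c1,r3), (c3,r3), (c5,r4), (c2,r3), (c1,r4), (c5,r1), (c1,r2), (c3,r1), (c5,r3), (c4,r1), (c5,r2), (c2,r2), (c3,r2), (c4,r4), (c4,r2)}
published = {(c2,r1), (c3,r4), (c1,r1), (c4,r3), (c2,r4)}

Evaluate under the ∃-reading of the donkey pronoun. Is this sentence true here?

True

"it" takes "a recipe" as antecedent — a donkey pronoun bound across the clause boundary.
Truth condition: for no (c,r) with tested(c,r) does published(c,r) hold.
Restrictor pairs — does the scope hold? (c1,r2):fails  (c1,r3):fails  (c1,r4):fails  (c2,r2):fails  (c2,r3):fails  (c3,r1):fails  (c3,r2):fails  (c3,r3):fails  (c4,r1):fails  (c4,r2):fails  (c4,r4):fails  (c5,r1):fails  (c5,r2):fails  (c5,r3):fails  (c5,r4):fails
Scope holds for no restrictor pair, so the sentence is true.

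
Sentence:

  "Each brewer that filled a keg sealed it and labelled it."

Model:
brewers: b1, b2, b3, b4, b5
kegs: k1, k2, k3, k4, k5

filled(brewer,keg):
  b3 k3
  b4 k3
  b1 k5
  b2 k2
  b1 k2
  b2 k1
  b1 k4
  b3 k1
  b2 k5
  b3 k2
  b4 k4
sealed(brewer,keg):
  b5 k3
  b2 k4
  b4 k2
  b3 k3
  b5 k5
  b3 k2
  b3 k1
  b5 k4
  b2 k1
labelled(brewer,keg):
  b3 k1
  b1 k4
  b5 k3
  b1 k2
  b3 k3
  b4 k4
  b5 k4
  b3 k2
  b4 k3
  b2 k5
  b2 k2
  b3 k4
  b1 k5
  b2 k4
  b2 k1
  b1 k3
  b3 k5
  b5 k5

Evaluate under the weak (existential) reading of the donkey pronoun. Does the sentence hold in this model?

False

"it" takes "a keg" as antecedent — a donkey pronoun bound across the clause boundary.
Weak reading: every brewer b with some filled-keg has at least one filled-keg k such that sealed(b,k) ∧ labelled(b,k).
Per brewer: b1:✗  b2:✓  b3:✓  b4:✗
b1 has no witness among its filled-kegs.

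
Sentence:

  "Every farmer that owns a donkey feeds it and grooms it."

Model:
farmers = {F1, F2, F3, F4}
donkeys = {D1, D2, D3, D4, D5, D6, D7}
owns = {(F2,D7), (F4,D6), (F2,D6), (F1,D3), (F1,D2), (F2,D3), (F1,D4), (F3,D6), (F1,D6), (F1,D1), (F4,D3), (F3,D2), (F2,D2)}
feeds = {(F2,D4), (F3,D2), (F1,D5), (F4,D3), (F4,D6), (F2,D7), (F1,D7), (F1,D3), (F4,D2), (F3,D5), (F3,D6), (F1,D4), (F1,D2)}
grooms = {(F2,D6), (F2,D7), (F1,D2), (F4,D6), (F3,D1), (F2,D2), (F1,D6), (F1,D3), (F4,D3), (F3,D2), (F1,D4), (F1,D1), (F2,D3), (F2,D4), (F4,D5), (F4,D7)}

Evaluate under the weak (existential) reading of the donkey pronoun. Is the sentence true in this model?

True

"it" takes "a donkey" as antecedent — a donkey pronoun bound across the clause boundary.
Weak reading: every farmer f with some owns-donkey has at least one owns-donkey d such that feeds(f,d) ∧ grooms(f,d).
Per farmer: F1:✓  F2:✓  F3:✓  F4:✓
Every farmer in the restrictor has a witness.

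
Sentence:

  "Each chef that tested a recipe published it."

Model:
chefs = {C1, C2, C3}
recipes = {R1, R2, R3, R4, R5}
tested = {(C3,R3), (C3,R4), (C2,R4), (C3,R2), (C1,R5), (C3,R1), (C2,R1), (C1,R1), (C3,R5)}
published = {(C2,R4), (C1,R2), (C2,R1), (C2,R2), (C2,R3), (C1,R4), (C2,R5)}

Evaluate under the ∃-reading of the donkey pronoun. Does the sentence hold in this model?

"it" takes "a recipe" as antecedent — a donkey pronoun bound across the clause boundary.
Weak reading: every chef c with some tested-recipe has at least one tested-recipe r such that published(c,r).
Per chef: C1:✗  C2:✓  C3:✗
C1 has no witness among its tested-recipes.

False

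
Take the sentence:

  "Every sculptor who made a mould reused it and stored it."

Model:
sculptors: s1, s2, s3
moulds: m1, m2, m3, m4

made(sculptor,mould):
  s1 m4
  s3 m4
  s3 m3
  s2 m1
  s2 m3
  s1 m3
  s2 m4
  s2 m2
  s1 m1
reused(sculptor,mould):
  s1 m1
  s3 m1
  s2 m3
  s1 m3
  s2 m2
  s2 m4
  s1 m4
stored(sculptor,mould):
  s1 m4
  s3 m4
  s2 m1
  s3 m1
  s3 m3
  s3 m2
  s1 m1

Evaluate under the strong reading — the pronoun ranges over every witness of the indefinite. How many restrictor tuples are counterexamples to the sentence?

"it" takes "a mould" as antecedent — a donkey pronoun bound across the clause boundary.
Strong reading: for every (s,m) with made(s,m), reused(s,m) ∧ stored(s,m).
Restrictor pairs: (s1,m1) ✓  (s1,m3) ✗  (s1,m4) ✓  (s2,m1) ✗  (s2,m2) ✗  (s2,m3) ✗  (s2,m4) ✗  (s3,m3) ✗  (s3,m4) ✗
Counterexamples (restrictor pairs failing the scope): 7.

7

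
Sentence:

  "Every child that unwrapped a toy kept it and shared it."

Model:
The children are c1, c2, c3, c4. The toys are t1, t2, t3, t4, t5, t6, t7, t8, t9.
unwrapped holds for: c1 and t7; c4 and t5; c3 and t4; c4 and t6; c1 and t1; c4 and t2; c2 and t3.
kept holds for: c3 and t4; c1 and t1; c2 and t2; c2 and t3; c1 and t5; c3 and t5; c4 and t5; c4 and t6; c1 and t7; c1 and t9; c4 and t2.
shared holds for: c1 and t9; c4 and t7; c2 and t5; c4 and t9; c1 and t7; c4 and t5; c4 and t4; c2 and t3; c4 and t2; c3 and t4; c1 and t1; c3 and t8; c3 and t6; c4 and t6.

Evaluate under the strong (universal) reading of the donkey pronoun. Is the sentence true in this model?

"it" takes "a toy" as antecedent — a donkey pronoun bound across the clause boundary.
Strong reading: for every (c,t) with unwrapped(c,t), kept(c,t) ∧ shared(c,t).
Restrictor pairs: (c1,t1) ✓  (c1,t7) ✓  (c2,t3) ✓  (c3,t4) ✓  (c4,t2) ✓  (c4,t5) ✓  (c4,t6) ✓
Every restrictor pair satisfies the scope.

True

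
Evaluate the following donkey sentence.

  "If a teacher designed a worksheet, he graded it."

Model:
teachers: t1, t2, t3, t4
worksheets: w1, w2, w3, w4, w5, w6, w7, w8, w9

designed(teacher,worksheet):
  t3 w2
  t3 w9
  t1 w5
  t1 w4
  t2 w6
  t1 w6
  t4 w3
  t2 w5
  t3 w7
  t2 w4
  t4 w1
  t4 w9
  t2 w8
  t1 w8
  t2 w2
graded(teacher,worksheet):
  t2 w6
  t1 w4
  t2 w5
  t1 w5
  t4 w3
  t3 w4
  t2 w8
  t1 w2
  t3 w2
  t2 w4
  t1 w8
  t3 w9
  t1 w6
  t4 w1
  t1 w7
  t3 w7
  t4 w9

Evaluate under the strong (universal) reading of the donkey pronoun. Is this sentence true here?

False

"it" takes "a worksheet" as antecedent — a donkey pronoun bound across the clause boundary.
Strong reading: for every (t,w) with designed(t,w), graded(t,w).
Restrictor pairs: (t1,w4) ✓  (t1,w5) ✓  (t1,w6) ✓  (t1,w8) ✓  (t2,w2) ✗  (t2,w4) ✓  (t2,w5) ✓  (t2,w6) ✓  (t2,w8) ✓  (t3,w2) ✓  (t3,w7) ✓  (t3,w9) ✓  (t4,w1) ✓  (t4,w3) ✓  (t4,w9) ✓
Counterexample: (t2,w2) is in designed but fails the scope.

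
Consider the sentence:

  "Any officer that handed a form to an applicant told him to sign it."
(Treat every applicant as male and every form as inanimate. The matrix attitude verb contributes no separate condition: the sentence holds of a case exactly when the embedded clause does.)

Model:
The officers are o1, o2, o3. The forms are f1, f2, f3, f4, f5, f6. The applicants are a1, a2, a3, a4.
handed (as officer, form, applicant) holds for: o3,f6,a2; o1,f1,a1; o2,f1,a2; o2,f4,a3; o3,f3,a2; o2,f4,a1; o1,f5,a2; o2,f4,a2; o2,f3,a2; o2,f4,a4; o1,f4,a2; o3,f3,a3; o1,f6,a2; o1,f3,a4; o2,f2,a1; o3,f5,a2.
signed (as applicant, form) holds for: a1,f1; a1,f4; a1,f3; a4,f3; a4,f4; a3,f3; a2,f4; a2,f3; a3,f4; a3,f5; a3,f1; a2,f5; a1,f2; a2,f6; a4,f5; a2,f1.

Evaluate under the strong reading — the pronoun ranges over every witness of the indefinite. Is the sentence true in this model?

"him" takes "an applicant" as antecedent and "it" takes "a form"; both are donkey pronouns co-varying with the restrictor.
Strong reading: for every (o,f,a) with handed(o,f,a), signed(a,f).
Restrictor triples: (o1,f1,a1)→signed(a1,f1) ✓  (o1,f3,a4)→signed(a4,f3) ✓  (o1,f4,a2)→signed(a2,f4) ✓  (o1,f5,a2)→signed(a2,f5) ✓  (o1,f6,a2)→signed(a2,f6) ✓  (o2,f1,a2)→signed(a2,f1) ✓  (o2,f2,a1)→signed(a1,f2) ✓  (o2,f3,a2)→signed(a2,f3) ✓  (o2,f4,a1)→signed(a1,f4) ✓  (o2,f4,a2)→signed(a2,f4) ✓  (o2,f4,a3)→signed(a3,f4) ✓  (o2,f4,a4)→signed(a4,f4) ✓  (o3,f3,a2)→signed(a2,f3) ✓  (o3,f3,a3)→signed(a3,f3) ✓  (o3,f5,a2)→signed(a2,f5) ✓  (o3,f6,a2)→signed(a2,f6) ✓
Every restrictor triple satisfies the scope.

True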